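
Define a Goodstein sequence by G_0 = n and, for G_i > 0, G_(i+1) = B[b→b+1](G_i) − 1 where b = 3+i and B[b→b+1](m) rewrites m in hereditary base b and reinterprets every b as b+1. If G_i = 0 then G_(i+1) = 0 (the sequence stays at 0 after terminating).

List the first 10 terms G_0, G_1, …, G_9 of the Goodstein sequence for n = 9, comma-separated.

i=0: 9 = 3^2 (b=3); 3→4: 4^2 = 16; 16−1 = 15
i=1: 15 = 3·4 + 3 (b=4); 4→5: 3·5 + 3 = 18; 18−1 = 17
i=2: 17 = 3·5 + 2 (b=5); 5→6: 3·6 + 2 = 20; 20−1 = 19
i=3: 19 = 3·6 + 1 (b=6); 6→7: 3·7 + 1 = 22; 22−1 = 21
i=4: 21 = 3·7 (b=7); 7→8: 3·8 = 24; 24−1 = 23
i=5: 23 = 2·8 + 7 (b=8); 8→9: 2·9 + 7 = 25; 25−1 = 24
i=6: 24 = 2·9 + 6 (b=9); 9→10: 2·10 + 6 = 26; 26−1 = 25
i=7: 25 = 2·10 + 5 (b=10); 10→11: 2·11 + 5 = 27; 27−1 = 26
i=8: 26 = 2·11 + 4 (b=11); 11→12: 2·12 + 4 = 28; 28−1 = 27

9, 15, 17, 19, 21, 23, 24, 25, 26, 27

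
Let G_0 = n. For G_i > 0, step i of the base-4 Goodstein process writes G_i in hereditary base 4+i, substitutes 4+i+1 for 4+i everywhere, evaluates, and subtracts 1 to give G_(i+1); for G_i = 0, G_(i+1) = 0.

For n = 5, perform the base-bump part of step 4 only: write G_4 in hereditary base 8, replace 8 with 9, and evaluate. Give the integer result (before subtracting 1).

3

G_0=5  [base 4] 4 + 1  →[4↦5]→  5 + 1 = 6  −1 ⇒ G_1=5
G_1=5  [base 5] 5  →[5↦6]→  6 = 6  −1 ⇒ G_2=5
G_2=5  [base 6] 5  →[6↦7]→  5 = 5  −1 ⇒ G_3=4
G_3=4  [base 7] 4  →[7↦8]→  4 = 4  −1 ⇒ G_4=3
G_4=3  [base 8] 3  →[8↦9]→  3 = 3  −1 ⇒ G_5=2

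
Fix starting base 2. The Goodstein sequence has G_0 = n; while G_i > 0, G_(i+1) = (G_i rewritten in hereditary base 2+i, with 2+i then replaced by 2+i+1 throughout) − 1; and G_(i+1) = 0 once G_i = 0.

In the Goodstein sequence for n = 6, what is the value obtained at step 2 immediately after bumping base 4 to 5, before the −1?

6 —HB2→ 2^2 + 2 —bump→ 3^3 + 3 = 30 —(−1)→ 29
29 —HB3→ 3^3 + 2 —bump→ 4^4 + 2 = 258 —(−1)→ 257
257 —HB4→ 4^4 + 1 —bump→ 5^5 + 1 = 3126 —(−1)→ 3125

3126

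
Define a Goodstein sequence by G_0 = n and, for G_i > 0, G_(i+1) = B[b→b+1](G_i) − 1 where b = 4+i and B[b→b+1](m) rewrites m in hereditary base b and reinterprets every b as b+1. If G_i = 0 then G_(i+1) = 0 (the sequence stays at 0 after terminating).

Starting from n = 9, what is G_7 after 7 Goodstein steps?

11

9 —HB4→ 2·4 + 1 —bump→ 2·5 + 1 = 11 —(−1)→ 10
10 —HB5→ 2·5 —bump→ 2·6 = 12 —(−1)→ 11
11 —HB6→ 6 + 5 —bump→ 7 + 5 = 12 —(−1)→ 11
11 —HB7→ 7 + 4 —bump→ 8 + 4 = 12 —(−1)→ 11
11 —HB8→ 8 + 3 —bump→ 9 + 3 = 12 —(−1)→ 11
11 —HB9→ 9 + 2 —bump→ 10 + 2 = 12 —(−1)→ 11
11 —HB10→ 10 + 1 —bump→ 11 + 1 = 12 —(−1)→ 11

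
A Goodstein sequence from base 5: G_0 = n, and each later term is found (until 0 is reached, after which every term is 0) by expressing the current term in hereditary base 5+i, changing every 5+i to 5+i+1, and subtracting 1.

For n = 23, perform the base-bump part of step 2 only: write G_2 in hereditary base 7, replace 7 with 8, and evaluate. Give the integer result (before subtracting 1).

33

(0) 23|_5 = 4·5 + 3 ↦ 4·6 + 3|_6 = 27 ⇒ 26
(1) 26|_6 = 4·6 + 2 ↦ 4·7 + 2|_7 = 30 ⇒ 29
(2) 29|_7 = 4·7 + 1 ↦ 4·8 + 1|_8 = 33 ⇒ 32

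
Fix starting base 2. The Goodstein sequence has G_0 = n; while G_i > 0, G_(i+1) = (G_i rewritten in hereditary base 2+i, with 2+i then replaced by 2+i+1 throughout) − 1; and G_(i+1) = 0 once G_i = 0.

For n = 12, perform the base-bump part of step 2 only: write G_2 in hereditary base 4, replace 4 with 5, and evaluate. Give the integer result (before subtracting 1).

15686

i=0: 12 = 2^(2 + 1) + 2^2 (b=2); 2→3: 3^(3 + 1) + 3^3 = 108; 108−1 = 107
i=1: 107 = 3^(3 + 1) + 2·3^2 + 2·3 + 2 (b=3); 3→4: 4^(4 + 1) + 2·4^2 + 2·4 + 2 = 1066; 1066−1 = 1065
i=2: 1065 = 4^(4 + 1) + 2·4^2 + 2·4 + 1 (b=4); 4→5: 5^(5 + 1) + 2·5^2 + 2·5 + 1 = 15686; 15686−1 = 15685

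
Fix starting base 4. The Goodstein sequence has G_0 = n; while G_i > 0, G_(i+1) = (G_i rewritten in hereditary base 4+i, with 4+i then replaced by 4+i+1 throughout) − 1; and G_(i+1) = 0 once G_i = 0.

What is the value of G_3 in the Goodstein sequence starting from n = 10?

13

step 0: 10 = 2·4 + 2; sub 5 for 4: 2·5 + 2; = 12; G_1 = 12−1 = 11
step 1: 11 = 2·5 + 1; sub 6 for 5: 2·6 + 1; = 13; G_2 = 13−1 = 12
step 2: 12 = 2·6; sub 7 for 6: 2·7; = 14; G_3 = 14−1 = 13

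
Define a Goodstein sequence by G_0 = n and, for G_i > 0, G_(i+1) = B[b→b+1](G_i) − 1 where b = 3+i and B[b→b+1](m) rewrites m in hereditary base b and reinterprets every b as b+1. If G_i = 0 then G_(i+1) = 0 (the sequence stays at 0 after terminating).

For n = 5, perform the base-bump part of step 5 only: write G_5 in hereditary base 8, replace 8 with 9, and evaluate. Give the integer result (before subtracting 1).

(0) 5|_3 = 3 + 2 ↦ 4 + 2|_4 = 6 ⇒ 5
(1) 5|_4 = 4 + 1 ↦ 5 + 1|_5 = 6 ⇒ 5
(2) 5|_5 = 5 ↦ 6|_6 = 6 ⇒ 5
(3) 5|_6 = 5 ↦ 5|_7 = 5 ⇒ 4
(4) 4|_7 = 4 ↦ 4|_8 = 4 ⇒ 3

3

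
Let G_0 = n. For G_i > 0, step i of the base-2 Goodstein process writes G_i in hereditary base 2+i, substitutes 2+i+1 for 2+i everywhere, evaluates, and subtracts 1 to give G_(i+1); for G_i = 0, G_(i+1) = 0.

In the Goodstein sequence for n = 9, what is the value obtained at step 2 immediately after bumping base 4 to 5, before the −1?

(0) 9|_2 = 2^(2 + 1) + 1 ↦ 3^(3 + 1) + 1|_3 = 82 ⇒ 81
(1) 81|_3 = 3^(3 + 1) ↦ 4^(4 + 1)|_4 = 1024 ⇒ 1023

9843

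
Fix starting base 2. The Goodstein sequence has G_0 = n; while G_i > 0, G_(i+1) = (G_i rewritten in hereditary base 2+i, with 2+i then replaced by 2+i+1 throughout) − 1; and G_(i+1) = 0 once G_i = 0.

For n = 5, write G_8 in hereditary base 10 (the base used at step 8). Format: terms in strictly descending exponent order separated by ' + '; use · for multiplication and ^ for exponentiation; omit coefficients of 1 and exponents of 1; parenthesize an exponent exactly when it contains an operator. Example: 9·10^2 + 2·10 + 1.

5 —HB2→ 2^2 + 1 —bump→ 3^3 + 1 = 28 —(−1)→ 27
27 —HB3→ 3^3 —bump→ 4^4 = 256 —(−1)→ 255
255 —HB4→ 3·4^3 + 3·4^2 + 3·4 + 3 —bump→ 3·5^3 + 3·5^2 + 3·5 + 3 = 468 —(−1)→ 467
467 —HB5→ 3·5^3 + 3·5^2 + 3·5 + 2 —bump→ 3·6^3 + 3·6^2 + 3·6 + 2 = 776 —(−1)→ 775
775 —HB6→ 3·6^3 + 3·6^2 + 3·6 + 1 —bump→ 3·7^3 + 3·7^2 + 3·7 + 1 = 1198 —(−1)→ 1197
1197 —HB7→ 3·7^3 + 3·7^2 + 3·7 —bump→ 3·8^3 + 3·8^2 + 3·8 = 1752 —(−1)→ 1751
1751 —HB8→ 3·8^3 + 3·8^2 + 2·8 + 7 —bump→ 3·9^3 + 3·9^2 + 2·9 + 7 = 2455 —(−1)→ 2454
2454 —HB9→ 3·9^3 + 3·9^2 + 2·9 + 6 —bump→ 3·10^3 + 3·10^2 + 2·10 + 6 = 3326 —(−1)→ 3325

3·10^3 + 3·10^2 + 2·10 + 5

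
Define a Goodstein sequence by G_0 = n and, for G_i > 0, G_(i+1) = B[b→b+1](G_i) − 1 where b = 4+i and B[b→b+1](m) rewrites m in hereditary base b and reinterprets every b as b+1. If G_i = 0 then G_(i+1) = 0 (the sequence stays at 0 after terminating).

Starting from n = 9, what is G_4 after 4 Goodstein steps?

11

G_0 = 9. HB_4(9) = 2·4 + 1. Bump = 11. G_1 = 10.
G_1 = 10. HB_5(10) = 2·5. Bump = 12. G_2 = 11.
G_2 = 11. HB_6(11) = 6 + 5. Bump = 12. G_3 = 11.
G_3 = 11. HB_7(11) = 7 + 4. Bump = 12. G_4 = 11.
G_4 = 11. HB_8(11) = 8 + 3. Bump = 12. G_5 = 11.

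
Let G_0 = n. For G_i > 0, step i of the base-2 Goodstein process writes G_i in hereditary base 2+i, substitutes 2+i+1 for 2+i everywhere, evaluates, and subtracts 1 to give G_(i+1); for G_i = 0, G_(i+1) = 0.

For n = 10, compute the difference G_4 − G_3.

264310

i=0: 10 = 2^(2 + 1) + 2 (b=2); 2→3: 3^(3 + 1) + 3 = 84; 84−1 = 83
i=1: 83 = 3^(3 + 1) + 2 (b=3); 3→4: 4^(4 + 1) + 2 = 1026; 1026−1 = 1025
i=2: 1025 = 4^(4 + 1) + 1 (b=4); 4→5: 5^(5 + 1) + 1 = 15626; 15626−1 = 15625
i=3: 15625 = 5^(5 + 1) (b=5); 5→6: 6^(6 + 1) = 279936; 279936−1 = 279935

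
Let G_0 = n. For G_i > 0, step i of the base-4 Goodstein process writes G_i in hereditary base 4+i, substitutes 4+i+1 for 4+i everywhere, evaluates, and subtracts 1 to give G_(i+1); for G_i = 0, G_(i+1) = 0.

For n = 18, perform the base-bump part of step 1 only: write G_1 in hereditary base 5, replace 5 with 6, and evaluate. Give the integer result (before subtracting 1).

18 —HB4→ 4^2 + 2 —bump→ 5^2 + 2 = 27 —(−1)→ 26
26 —HB5→ 5^2 + 1 —bump→ 6^2 + 1 = 37 —(−1)→ 36

37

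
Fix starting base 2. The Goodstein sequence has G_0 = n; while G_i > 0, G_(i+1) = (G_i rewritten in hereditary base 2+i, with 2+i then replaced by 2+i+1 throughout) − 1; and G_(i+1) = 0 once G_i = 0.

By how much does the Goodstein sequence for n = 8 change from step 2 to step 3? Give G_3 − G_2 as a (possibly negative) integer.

5757

i=0: 8 = 2^(2 + 1) (b=2); 2→3: 3^(3 + 1) = 81; 81−1 = 80
i=1: 80 = 2·3^3 + 2·3^2 + 2·3 + 2 (b=3); 3→4: 2·4^4 + 2·4^2 + 2·4 + 2 = 554; 554−1 = 553
i=2: 553 = 2·4^4 + 2·4^2 + 2·4 + 1 (b=4); 4→5: 2·5^5 + 2·5^2 + 2·5 + 1 = 6311; 6311−1 = 6310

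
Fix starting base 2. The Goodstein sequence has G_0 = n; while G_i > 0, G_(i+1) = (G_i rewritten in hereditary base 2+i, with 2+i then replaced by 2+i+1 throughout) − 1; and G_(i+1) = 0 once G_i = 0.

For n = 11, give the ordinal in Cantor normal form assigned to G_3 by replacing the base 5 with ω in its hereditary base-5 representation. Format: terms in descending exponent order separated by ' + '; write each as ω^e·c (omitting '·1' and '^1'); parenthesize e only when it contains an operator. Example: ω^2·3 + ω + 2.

(0) 11|_2 = 2^(2 + 1) + 2 + 1 ↦ 3^(3 + 1) + 3 + 1|_3 = 85 ⇒ 84
(1) 84|_3 = 3^(3 + 1) + 3 ↦ 4^(4 + 1) + 4|_4 = 1028 ⇒ 1027
(2) 1027|_4 = 4^(4 + 1) + 3 ↦ 5^(5 + 1) + 3|_5 = 15628 ⇒ 15627

ω^(ω + 1) + 2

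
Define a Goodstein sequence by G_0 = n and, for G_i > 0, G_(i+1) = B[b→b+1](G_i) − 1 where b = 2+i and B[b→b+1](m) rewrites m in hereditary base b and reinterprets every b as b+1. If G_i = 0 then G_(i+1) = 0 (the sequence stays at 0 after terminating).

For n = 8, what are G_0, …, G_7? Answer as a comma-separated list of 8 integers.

8 —HB2→ 2^(2 + 1) —bump→ 3^(3 + 1) = 81 —(−1)→ 80
80 —HB3→ 2·3^3 + 2·3^2 + 2·3 + 2 —bump→ 2·4^4 + 2·4^2 + 2·4 + 2 = 554 —(−1)→ 553
553 —HB4→ 2·4^4 + 2·4^2 + 2·4 + 1 —bump→ 2·5^5 + 2·5^2 + 2·5 + 1 = 6311 —(−1)→ 6310
6310 —HB5→ 2·5^5 + 2·5^2 + 2·5 —bump→ 2·6^6 + 2·6^2 + 2·6 = 93396 —(−1)→ 93395
93395 —HB6→ 2·6^6 + 2·6^2 + 6 + 5 —bump→ 2·7^7 + 2·7^2 + 7 + 5 = 1647196 —(−1)→ 1647195
1647195 —HB7→ 2·7^7 + 2·7^2 + 7 + 4 —bump→ 2·8^8 + 2·8^2 + 8 + 4 = 33554572 —(−1)→ 33554571
33554571 —HB8→ 2·8^8 + 2·8^2 + 8 + 3 —bump→ 2·9^9 + 2·9^2 + 9 + 3 = 774841152 —(−1)→ 774841151

8, 80, 553, 6310, 93395, 1647195, 33554571, 774841151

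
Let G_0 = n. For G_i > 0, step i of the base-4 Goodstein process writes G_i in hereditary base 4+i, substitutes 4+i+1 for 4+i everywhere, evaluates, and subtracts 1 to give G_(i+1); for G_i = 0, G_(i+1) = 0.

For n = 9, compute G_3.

11

G_0=9  [base 4] 2·4 + 1  →[4↦5]→  2·5 + 1 = 11  −1 ⇒ G_1=10
G_1=10  [base 5] 2·5  →[5↦6]→  2·6 = 12  −1 ⇒ G_2=11
G_2=11  [base 6] 6 + 5  →[6↦7]→  7 + 5 = 12  −1 ⇒ G_3=11
G_3=11  [base 7] 7 + 4  →[7↦8]→  8 + 4 = 12  −1 ⇒ G_4=11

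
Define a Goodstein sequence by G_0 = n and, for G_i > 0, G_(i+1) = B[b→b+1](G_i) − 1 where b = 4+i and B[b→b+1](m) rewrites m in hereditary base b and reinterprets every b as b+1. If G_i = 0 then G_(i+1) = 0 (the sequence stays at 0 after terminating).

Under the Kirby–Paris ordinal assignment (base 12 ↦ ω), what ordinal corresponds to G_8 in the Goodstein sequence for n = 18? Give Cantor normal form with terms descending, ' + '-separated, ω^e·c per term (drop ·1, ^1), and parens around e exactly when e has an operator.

G_0 = 18. HB_4(18) = 4^2 + 2. Bump = 27. G_1 = 26.
G_1 = 26. HB_5(26) = 5^2 + 1. Bump = 37. G_2 = 36.
G_2 = 36. HB_6(36) = 6^2. Bump = 49. G_3 = 48.
G_3 = 48. HB_7(48) = 6·7 + 6. Bump = 54. G_4 = 53.
G_4 = 53. HB_8(53) = 6·8 + 5. Bump = 59. G_5 = 58.
G_5 = 58. HB_9(58) = 6·9 + 4. Bump = 64. G_6 = 63.
G_6 = 63. HB_10(63) = 6·10 + 3. Bump = 69. G_7 = 68.
G_7 = 68. HB_11(68) = 6·11 + 2. Bump = 74. G_8 = 73.
G_8 = 73. HB_12(73) = 6·12 + 1. Bump = 79. G_9 = 78.

ω·6 + 1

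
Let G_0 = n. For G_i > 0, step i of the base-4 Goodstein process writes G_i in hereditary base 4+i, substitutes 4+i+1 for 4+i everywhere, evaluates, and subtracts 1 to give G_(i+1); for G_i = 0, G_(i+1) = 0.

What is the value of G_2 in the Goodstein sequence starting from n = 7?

7

G_0=7  [base 4] 4 + 3  →[4↦5]→  5 + 3 = 8  −1 ⇒ G_1=7
G_1=7  [base 5] 5 + 2  →[5↦6]→  6 + 2 = 8  −1 ⇒ G_2=7
G_2=7  [base 6] 6 + 1  →[6↦7]→  7 + 1 = 8  −1 ⇒ G_3=7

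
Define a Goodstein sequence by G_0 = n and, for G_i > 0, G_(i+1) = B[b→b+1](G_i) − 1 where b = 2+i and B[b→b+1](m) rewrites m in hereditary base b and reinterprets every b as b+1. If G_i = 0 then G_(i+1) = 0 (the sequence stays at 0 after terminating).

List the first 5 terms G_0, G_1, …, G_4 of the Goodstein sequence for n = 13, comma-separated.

i=0: 13 = 2^(2 + 1) + 2^2 + 1 (b=2); 2→3: 3^(3 + 1) + 3^3 + 1 = 109; 109−1 = 108
i=1: 108 = 3^(3 + 1) + 3^3 (b=3); 3→4: 4^(4 + 1) + 4^4 = 1280; 1280−1 = 1279
i=2: 1279 = 4^(4 + 1) + 3·4^3 + 3·4^2 + 3·4 + 3 (b=4); 4→5: 5^(5 + 1) + 3·5^3 + 3·5^2 + 3·5 + 3 = 16093; 16093−1 = 16092
i=3: 16092 = 5^(5 + 1) + 3·5^3 + 3·5^2 + 3·5 + 2 (b=5); 5→6: 6^(6 + 1) + 3·6^3 + 3·6^2 + 3·6 + 2 = 280712; 280712−1 = 280711

13, 108, 1279, 16092, 280711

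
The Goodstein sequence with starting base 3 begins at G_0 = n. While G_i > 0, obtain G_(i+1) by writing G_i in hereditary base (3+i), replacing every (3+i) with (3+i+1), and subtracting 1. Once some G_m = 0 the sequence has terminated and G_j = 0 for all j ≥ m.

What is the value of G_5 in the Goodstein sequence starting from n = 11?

43

G_0=11  [base 3] 3^2 + 2  →[3↦4]→  4^2 + 2 = 18  −1 ⇒ G_1=17
G_1=17  [base 4] 4^2 + 1  →[4↦5]→  5^2 + 1 = 26  −1 ⇒ G_2=25
G_2=25  [base 5] 5^2  →[5↦6]→  6^2 = 36  −1 ⇒ G_3=35
G_3=35  [base 6] 5·6 + 5  →[6↦7]→  5·7 + 5 = 40  −1 ⇒ G_4=39
G_4=39  [base 7] 5·7 + 4  →[7↦8]→  5·8 + 4 = 44  −1 ⇒ G_5=43
G_5=43  [base 8] 5·8 + 3  →[8↦9]→  5·9 + 3 = 48  −1 ⇒ G_6=47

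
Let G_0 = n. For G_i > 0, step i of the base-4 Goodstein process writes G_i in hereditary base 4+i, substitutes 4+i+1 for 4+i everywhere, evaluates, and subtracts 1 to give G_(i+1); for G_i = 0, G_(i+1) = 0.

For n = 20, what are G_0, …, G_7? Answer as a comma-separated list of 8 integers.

20, 29, 39, 51, 65, 81, 99, 107

(0) 20|_4 = 4^2 + 4 ↦ 5^2 + 5|_5 = 30 ⇒ 29
(1) 29|_5 = 5^2 + 4 ↦ 6^2 + 4|_6 = 40 ⇒ 39
(2) 39|_6 = 6^2 + 3 ↦ 7^2 + 3|_7 = 52 ⇒ 51
(3) 51|_7 = 7^2 + 2 ↦ 8^2 + 2|_8 = 66 ⇒ 65
(4) 65|_8 = 8^2 + 1 ↦ 9^2 + 1|_9 = 82 ⇒ 81
(5) 81|_9 = 9^2 ↦ 10^2|_10 = 100 ⇒ 99
(6) 99|_10 = 9·10 + 9 ↦ 9·11 + 9|_11 = 108 ⇒ 107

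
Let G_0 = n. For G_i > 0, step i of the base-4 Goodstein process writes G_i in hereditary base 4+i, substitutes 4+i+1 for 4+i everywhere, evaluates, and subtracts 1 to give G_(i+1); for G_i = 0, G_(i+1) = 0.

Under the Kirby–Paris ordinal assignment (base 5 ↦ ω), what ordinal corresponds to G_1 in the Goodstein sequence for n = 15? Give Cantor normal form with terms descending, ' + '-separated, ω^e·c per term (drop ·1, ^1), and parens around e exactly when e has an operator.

ω·3 + 2

[0] 15 ≡ 3·4 + 3 (base 4). Lift 5: 18. −1: 17.
[1] 17 ≡ 3·5 + 2 (base 5). Lift 6: 20. −1: 19.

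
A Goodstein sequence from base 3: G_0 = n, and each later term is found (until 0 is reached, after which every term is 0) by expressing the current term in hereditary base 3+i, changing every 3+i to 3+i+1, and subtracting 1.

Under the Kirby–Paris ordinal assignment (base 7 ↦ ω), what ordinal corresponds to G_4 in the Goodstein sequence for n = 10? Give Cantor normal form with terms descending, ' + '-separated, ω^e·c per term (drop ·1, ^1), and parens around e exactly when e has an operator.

ω·4 + 2

(0) 10|_3 = 3^2 + 1 ↦ 4^2 + 1|_4 = 17 ⇒ 16
(1) 16|_4 = 4^2 ↦ 5^2|_5 = 25 ⇒ 24
(2) 24|_5 = 4·5 + 4 ↦ 4·6 + 4|_6 = 28 ⇒ 27
(3) 27|_6 = 4·6 + 3 ↦ 4·7 + 3|_7 = 31 ⇒ 30
(4) 30|_7 = 4·7 + 2 ↦ 4·8 + 2|_8 = 34 ⇒ 33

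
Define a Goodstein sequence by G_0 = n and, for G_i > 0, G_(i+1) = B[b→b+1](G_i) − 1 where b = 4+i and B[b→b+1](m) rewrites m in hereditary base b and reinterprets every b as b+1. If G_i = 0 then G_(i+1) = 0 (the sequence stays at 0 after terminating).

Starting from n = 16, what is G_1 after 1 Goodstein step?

[0] 16 ≡ 4^2 (base 4). Lift 5: 25. −1: 24.
[1] 24 ≡ 4·5 + 4 (base 5). Lift 6: 28. −1: 27.

24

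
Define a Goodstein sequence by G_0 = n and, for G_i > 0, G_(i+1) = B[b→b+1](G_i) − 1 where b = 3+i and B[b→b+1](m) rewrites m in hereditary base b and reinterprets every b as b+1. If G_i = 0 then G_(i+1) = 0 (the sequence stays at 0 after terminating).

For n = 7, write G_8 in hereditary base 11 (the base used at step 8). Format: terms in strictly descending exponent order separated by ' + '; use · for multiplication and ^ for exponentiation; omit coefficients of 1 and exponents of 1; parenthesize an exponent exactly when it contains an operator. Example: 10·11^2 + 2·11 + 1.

8

7 —HB3→ 2·3 + 1 —bump→ 2·4 + 1 = 9 —(−1)→ 8
8 —HB4→ 2·4 —bump→ 2·5 = 10 —(−1)→ 9
9 —HB5→ 5 + 4 —bump→ 6 + 4 = 10 —(−1)→ 9
9 —HB6→ 6 + 3 —bump→ 7 + 3 = 10 —(−1)→ 9
9 —HB7→ 7 + 2 —bump→ 8 + 2 = 10 —(−1)→ 9
9 —HB8→ 8 + 1 —bump→ 9 + 1 = 10 —(−1)→ 9
9 —HB9→ 9 —bump→ 10 = 10 —(−1)→ 9
9 —HB10→ 9 —bump→ 9 = 9 —(−1)→ 8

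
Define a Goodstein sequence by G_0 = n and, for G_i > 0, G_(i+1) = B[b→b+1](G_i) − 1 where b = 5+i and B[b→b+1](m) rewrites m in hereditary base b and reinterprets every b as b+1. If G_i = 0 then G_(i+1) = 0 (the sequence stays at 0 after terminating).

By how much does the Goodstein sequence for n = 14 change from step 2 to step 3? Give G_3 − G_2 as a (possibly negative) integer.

1

base 5: 14 = 2·5 + 4; at 6: 2·6 + 4 = 16; next = 15
base 6: 15 = 2·6 + 3; at 7: 2·7 + 3 = 17; next = 16
base 7: 16 = 2·7 + 2; at 8: 2·8 + 2 = 18; next = 17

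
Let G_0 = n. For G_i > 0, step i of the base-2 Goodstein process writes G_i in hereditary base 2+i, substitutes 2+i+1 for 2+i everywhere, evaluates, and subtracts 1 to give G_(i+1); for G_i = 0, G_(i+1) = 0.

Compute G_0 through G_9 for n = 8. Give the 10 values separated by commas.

8, 80, 553, 6310, 93395, 1647195, 33554571, 774841151, 20000000211, 570623341475

base 2: 8 = 2^(2 + 1); at 3: 3^(3 + 1) = 81; next = 80
base 3: 80 = 2·3^3 + 2·3^2 + 2·3 + 2; at 4: 2·4^4 + 2·4^2 + 2·4 + 2 = 554; next = 553
base 4: 553 = 2·4^4 + 2·4^2 + 2·4 + 1; at 5: 2·5^5 + 2·5^2 + 2·5 + 1 = 6311; next = 6310
base 5: 6310 = 2·5^5 + 2·5^2 + 2·5; at 6: 2·6^6 + 2·6^2 + 2·6 = 93396; next = 93395
base 6: 93395 = 2·6^6 + 2·6^2 + 6 + 5; at 7: 2·7^7 + 2·7^2 + 7 + 5 = 1647196; next = 1647195
base 7: 1647195 = 2·7^7 + 2·7^2 + 7 + 4; at 8: 2·8^8 + 2·8^2 + 8 + 4 = 33554572; next = 33554571
base 8: 33554571 = 2·8^8 + 2·8^2 + 8 + 3; at 9: 2·9^9 + 2·9^2 + 9 + 3 = 774841152; next = 774841151
base 9: 774841151 = 2·9^9 + 2·9^2 + 9 + 2; at 10: 2·10^10 + 2·10^2 + 10 + 2 = 20000000212; next = 20000000211
base 10: 20000000211 = 2·10^10 + 2·10^2 + 10 + 1; at 11: 2·11^11 + 2·11^2 + 11 + 1 = 570623341476; next = 570623341475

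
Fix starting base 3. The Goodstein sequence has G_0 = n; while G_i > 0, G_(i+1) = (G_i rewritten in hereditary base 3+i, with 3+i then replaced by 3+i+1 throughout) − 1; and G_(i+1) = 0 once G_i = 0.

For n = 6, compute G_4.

7

step 0: 6 = 2·3; sub 4 for 3: 2·4; = 8; G_1 = 8−1 = 7
step 1: 7 = 4 + 3; sub 5 for 4: 5 + 3; = 8; G_2 = 8−1 = 7
step 2: 7 = 5 + 2; sub 6 for 5: 6 + 2; = 8; G_3 = 8−1 = 7
step 3: 7 = 6 + 1; sub 7 for 6: 7 + 1; = 8; G_4 = 8−1 = 7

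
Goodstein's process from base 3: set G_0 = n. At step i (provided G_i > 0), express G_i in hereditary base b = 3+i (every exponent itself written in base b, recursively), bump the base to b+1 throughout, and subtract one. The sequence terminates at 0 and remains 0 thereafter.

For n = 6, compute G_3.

7

(0) 6|_3 = 2·3 ↦ 2·4|_4 = 8 ⇒ 7
(1) 7|_4 = 4 + 3 ↦ 5 + 3|_5 = 8 ⇒ 7
(2) 7|_5 = 5 + 2 ↦ 6 + 2|_6 = 8 ⇒ 7
(3) 7|_6 = 6 + 1 ↦ 7 + 1|_7 = 8 ⇒ 7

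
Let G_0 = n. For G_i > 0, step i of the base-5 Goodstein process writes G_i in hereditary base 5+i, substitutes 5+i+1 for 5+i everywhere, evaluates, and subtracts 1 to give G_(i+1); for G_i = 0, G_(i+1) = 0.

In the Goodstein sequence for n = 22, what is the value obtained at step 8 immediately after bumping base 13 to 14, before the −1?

44

step 0: 22 = 4·5 + 2; sub 6 for 5: 4·6 + 2; = 26; G_1 = 26−1 = 25
step 1: 25 = 4·6 + 1; sub 7 for 6: 4·7 + 1; = 29; G_2 = 29−1 = 28
step 2: 28 = 4·7; sub 8 for 7: 4·8; = 32; G_3 = 32−1 = 31
step 3: 31 = 3·8 + 7; sub 9 for 8: 3·9 + 7; = 34; G_4 = 34−1 = 33
step 4: 33 = 3·9 + 6; sub 10 for 9: 3·10 + 6; = 36; G_5 = 36−1 = 35
step 5: 35 = 3·10 + 5; sub 11 for 10: 3·11 + 5; = 38; G_6 = 38−1 = 37
step 6: 37 = 3·11 + 4; sub 12 for 11: 3·12 + 4; = 40; G_7 = 40−1 = 39
step 7: 39 = 3·12 + 3; sub 13 for 12: 3·13 + 3; = 42; G_8 = 42−1 = 41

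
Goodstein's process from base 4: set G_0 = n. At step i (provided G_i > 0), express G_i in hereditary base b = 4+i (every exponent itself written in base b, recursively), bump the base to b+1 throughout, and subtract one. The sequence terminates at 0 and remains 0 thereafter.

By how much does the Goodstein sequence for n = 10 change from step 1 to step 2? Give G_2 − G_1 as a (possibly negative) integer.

G_0=10  [base 4] 2·4 + 2  →[4↦5]→  2·5 + 2 = 12  −1 ⇒ G_1=11
G_1=11  [base 5] 2·5 + 1  →[5↦6]→  2·6 + 1 = 13  −1 ⇒ G_2=12

1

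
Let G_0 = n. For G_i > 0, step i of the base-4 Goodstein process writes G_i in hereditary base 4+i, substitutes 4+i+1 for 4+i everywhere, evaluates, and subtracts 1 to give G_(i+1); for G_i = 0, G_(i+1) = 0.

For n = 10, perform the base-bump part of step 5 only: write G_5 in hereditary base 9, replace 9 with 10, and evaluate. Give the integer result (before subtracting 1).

14

[0] 10 ≡ 2·4 + 2 (base 4). Lift 5: 12. −1: 11.
[1] 11 ≡ 2·5 + 1 (base 5). Lift 6: 13. −1: 12.
[2] 12 ≡ 2·6 (base 6). Lift 7: 14. −1: 13.
[3] 13 ≡ 7 + 6 (base 7). Lift 8: 14. −1: 13.
[4] 13 ≡ 8 + 5 (base 8). Lift 9: 14. −1: 13.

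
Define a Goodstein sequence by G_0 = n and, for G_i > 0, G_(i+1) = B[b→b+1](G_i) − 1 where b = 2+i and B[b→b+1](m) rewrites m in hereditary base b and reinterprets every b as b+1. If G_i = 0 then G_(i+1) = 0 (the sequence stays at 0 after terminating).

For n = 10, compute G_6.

84073323

i=0: 10 = 2^(2 + 1) + 2 (b=2); 2→3: 3^(3 + 1) + 3 = 84; 84−1 = 83
i=1: 83 = 3^(3 + 1) + 2 (b=3); 3→4: 4^(4 + 1) + 2 = 1026; 1026−1 = 1025
i=2: 1025 = 4^(4 + 1) + 1 (b=4); 4→5: 5^(5 + 1) + 1 = 15626; 15626−1 = 15625
i=3: 15625 = 5^(5 + 1) (b=5); 5→6: 6^(6 + 1) = 279936; 279936−1 = 279935
i=4: 279935 = 5·6^6 + 5·6^5 + 5·6^4 + 5·6^3 + 5·6^2 + 5·6 + 5 (b=6); 6→7: 5·7^7 + 5·7^5 + 5·7^4 + 5·7^3 + 5·7^2 + 5·7 + 5 = 4215755; 4215755−1 = 4215754
i=5: 4215754 = 5·7^7 + 5·7^5 + 5·7^4 + 5·7^3 + 5·7^2 + 5·7 + 4 (b=7); 7→8: 5·8^8 + 5·8^5 + 5·8^4 + 5·8^3 + 5·8^2 + 5·8 + 4 = 84073324; 84073324−1 = 84073323
i=6: 84073323 = 5·8^8 + 5·8^5 + 5·8^4 + 5·8^3 + 5·8^2 + 5·8 + 3 (b=8); 8→9: 5·9^9 + 5·9^5 + 5·9^4 + 5·9^3 + 5·9^2 + 5·9 + 3 = 1937434593; 1937434593−1 = 1937434592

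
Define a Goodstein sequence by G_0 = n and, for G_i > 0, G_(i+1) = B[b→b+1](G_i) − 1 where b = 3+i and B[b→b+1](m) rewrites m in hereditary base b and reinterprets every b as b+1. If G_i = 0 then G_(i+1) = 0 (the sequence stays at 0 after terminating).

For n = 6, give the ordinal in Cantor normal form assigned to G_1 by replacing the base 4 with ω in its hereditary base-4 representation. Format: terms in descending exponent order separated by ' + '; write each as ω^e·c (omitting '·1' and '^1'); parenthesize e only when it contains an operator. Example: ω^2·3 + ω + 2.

i=0: 6 = 2·3 (b=3); 3→4: 2·4 = 8; 8−1 = 7
i=1: 7 = 4 + 3 (b=4); 4→5: 5 + 3 = 8; 8−1 = 7

ω + 3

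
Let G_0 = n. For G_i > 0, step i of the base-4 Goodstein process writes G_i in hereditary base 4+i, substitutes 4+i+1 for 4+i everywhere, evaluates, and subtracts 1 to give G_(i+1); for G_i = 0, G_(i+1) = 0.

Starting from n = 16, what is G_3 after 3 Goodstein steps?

i=0: 16 = 4^2 (b=4); 4→5: 5^2 = 25; 25−1 = 24
i=1: 24 = 4·5 + 4 (b=5); 5→6: 4·6 + 4 = 28; 28−1 = 27
i=2: 27 = 4·6 + 3 (b=6); 6→7: 4·7 + 3 = 31; 31−1 = 30
i=3: 30 = 4·7 + 2 (b=7); 7→8: 4·8 + 2 = 34; 34−1 = 33

30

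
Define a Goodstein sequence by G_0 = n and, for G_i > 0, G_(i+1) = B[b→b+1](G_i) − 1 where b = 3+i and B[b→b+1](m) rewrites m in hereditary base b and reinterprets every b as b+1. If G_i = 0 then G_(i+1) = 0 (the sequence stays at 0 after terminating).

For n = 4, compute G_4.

i=0: 4 = 3 + 1 (b=3); 3→4: 4 + 1 = 5; 5−1 = 4
i=1: 4 = 4 (b=4); 4→5: 5 = 5; 5−1 = 4
i=2: 4 = 4 (b=5); 5→6: 4 = 4; 4−1 = 3
i=3: 3 = 3 (b=6); 6→7: 3 = 3; 3−1 = 2
i=4: 2 = 2 (b=7); 7→8: 2 = 2; 2−1 = 1

2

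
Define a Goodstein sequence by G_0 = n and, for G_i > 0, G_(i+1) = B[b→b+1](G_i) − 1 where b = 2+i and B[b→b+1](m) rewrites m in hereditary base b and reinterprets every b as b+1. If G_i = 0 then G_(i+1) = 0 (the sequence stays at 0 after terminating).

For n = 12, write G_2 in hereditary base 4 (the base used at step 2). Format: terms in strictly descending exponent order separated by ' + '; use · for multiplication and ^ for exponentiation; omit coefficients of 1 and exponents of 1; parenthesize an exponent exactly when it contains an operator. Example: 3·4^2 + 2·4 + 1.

12 —HB2→ 2^(2 + 1) + 2^2 —bump→ 3^(3 + 1) + 3^3 = 108 —(−1)→ 107
107 —HB3→ 3^(3 + 1) + 2·3^2 + 2·3 + 2 —bump→ 4^(4 + 1) + 2·4^2 + 2·4 + 2 = 1066 —(−1)→ 1065
1065 —HB4→ 4^(4 + 1) + 2·4^2 + 2·4 + 1 —bump→ 5^(5 + 1) + 2·5^2 + 2·5 + 1 = 15686 —(−1)→ 15685

4^(4 + 1) + 2·4^2 + 2·4 + 1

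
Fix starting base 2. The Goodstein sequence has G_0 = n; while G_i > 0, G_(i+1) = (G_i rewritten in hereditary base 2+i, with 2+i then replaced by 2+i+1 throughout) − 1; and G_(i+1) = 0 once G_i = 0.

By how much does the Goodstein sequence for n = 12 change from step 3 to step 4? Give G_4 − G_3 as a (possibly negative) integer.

264334

G_0=12  [base 2] 2^(2 + 1) + 2^2  →[2↦3]→  3^(3 + 1) + 3^3 = 108  −1 ⇒ G_1=107
G_1=107  [base 3] 3^(3 + 1) + 2·3^2 + 2·3 + 2  →[3↦4]→  4^(4 + 1) + 2·4^2 + 2·4 + 2 = 1066  −1 ⇒ G_2=1065
G_2=1065  [base 4] 4^(4 + 1) + 2·4^2 + 2·4 + 1  →[4↦5]→  5^(5 + 1) + 2·5^2 + 2·5 + 1 = 15686  −1 ⇒ G_3=15685
G_3=15685  [base 5] 5^(5 + 1) + 2·5^2 + 2·5  →[5↦6]→  6^(6 + 1) + 2·6^2 + 2·6 = 280020  −1 ⇒ G_4=280019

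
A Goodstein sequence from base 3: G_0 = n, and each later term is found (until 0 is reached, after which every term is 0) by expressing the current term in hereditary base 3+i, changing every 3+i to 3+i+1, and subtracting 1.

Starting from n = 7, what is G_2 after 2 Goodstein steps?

9

7 —HB3→ 2·3 + 1 —bump→ 2·4 + 1 = 9 —(−1)→ 8
8 —HB4→ 2·4 —bump→ 2·5 = 10 —(−1)→ 9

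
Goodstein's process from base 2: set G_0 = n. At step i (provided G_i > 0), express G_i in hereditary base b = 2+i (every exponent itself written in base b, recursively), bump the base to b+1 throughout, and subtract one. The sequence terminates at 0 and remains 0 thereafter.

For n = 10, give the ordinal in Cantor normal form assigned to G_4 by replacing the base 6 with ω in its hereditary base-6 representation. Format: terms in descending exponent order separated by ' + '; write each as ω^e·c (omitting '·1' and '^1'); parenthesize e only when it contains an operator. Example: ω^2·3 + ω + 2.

i=0: 10 = 2^(2 + 1) + 2 (b=2); 2→3: 3^(3 + 1) + 3 = 84; 84−1 = 83
i=1: 83 = 3^(3 + 1) + 2 (b=3); 3→4: 4^(4 + 1) + 2 = 1026; 1026−1 = 1025
i=2: 1025 = 4^(4 + 1) + 1 (b=4); 4→5: 5^(5 + 1) + 1 = 15626; 15626−1 = 15625
i=3: 15625 = 5^(5 + 1) (b=5); 5→6: 6^(6 + 1) = 279936; 279936−1 = 279935
i=4: 279935 = 5·6^6 + 5·6^5 + 5·6^4 + 5·6^3 + 5·6^2 + 5·6 + 5 (b=6); 6→7: 5·7^7 + 5·7^5 + 5·7^4 + 5·7^3 + 5·7^2 + 5·7 + 5 = 4215755; 4215755−1 = 4215754

ω^ω·5 + ω^5·5 + ω^4·5 + ω^3·5 + ω^2·5 + ω·5 + 5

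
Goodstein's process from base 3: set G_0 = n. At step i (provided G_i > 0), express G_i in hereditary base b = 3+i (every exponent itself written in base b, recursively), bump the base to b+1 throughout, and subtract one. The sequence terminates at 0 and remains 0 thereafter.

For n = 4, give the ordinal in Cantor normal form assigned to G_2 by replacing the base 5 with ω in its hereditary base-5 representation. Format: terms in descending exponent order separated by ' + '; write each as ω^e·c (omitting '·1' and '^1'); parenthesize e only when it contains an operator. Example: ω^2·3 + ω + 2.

i=0: 4 = 3 + 1 (b=3); 3→4: 4 + 1 = 5; 5−1 = 4
i=1: 4 = 4 (b=4); 4→5: 5 = 5; 5−1 = 4
i=2: 4 = 4 (b=5); 5→6: 4 = 4; 4−1 = 3

4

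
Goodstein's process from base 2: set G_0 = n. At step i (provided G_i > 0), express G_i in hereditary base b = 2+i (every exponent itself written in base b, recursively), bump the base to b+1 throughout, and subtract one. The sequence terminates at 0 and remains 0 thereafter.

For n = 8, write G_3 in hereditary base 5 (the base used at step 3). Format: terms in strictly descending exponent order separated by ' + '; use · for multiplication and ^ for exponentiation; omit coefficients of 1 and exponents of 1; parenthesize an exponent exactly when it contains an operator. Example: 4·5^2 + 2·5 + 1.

(0) 8|_2 = 2^(2 + 1) ↦ 3^(3 + 1)|_3 = 81 ⇒ 80
(1) 80|_3 = 2·3^3 + 2·3^2 + 2·3 + 2 ↦ 2·4^4 + 2·4^2 + 2·4 + 2|_4 = 554 ⇒ 553
(2) 553|_4 = 2·4^4 + 2·4^2 + 2·4 + 1 ↦ 2·5^5 + 2·5^2 + 2·5 + 1|_5 = 6311 ⇒ 6310
(3) 6310|_5 = 2·5^5 + 2·5^2 + 2·5 ↦ 2·6^6 + 2·6^2 + 2·6|_6 = 93396 ⇒ 93395

2·5^5 + 2·5^2 + 2·5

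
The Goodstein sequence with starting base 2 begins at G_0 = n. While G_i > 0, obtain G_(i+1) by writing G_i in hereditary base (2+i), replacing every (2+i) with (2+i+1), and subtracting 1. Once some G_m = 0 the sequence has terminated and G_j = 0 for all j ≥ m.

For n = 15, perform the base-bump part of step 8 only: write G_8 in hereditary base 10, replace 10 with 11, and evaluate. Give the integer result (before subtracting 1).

3138578427935

15 —HB2→ 2^(2 + 1) + 2^2 + 2 + 1 —bump→ 3^(3 + 1) + 3^3 + 3 + 1 = 112 —(−1)→ 111
111 —HB3→ 3^(3 + 1) + 3^3 + 3 —bump→ 4^(4 + 1) + 4^4 + 4 = 1284 —(−1)→ 1283
1283 —HB4→ 4^(4 + 1) + 4^4 + 3 —bump→ 5^(5 + 1) + 5^5 + 3 = 18753 —(−1)→ 18752
18752 —HB5→ 5^(5 + 1) + 5^5 + 2 —bump→ 6^(6 + 1) + 6^6 + 2 = 326594 —(−1)→ 326593
326593 —HB6→ 6^(6 + 1) + 6^6 + 1 —bump→ 7^(7 + 1) + 7^7 + 1 = 6588345 —(−1)→ 6588344
6588344 —HB7→ 7^(7 + 1) + 7^7 —bump→ 8^(8 + 1) + 8^8 = 150994944 —(−1)→ 150994943
150994943 —HB8→ 8^(8 + 1) + 7·8^7 + 7·8^6 + 7·8^5 + 7·8^4 + 7·8^3 + 7·8^2 + 7·8 + 7 —bump→ 9^(9 + 1) + 7·9^7 + 7·9^6 + 7·9^5 + 7·9^4 + 7·9^3 + 7·9^2 + 7·9 + 7 = 3524450281 —(−1)→ 3524450280
3524450280 —HB9→ 9^(9 + 1) + 7·9^7 + 7·9^6 + 7·9^5 + 7·9^4 + 7·9^3 + 7·9^2 + 7·9 + 6 —bump→ 10^(10 + 1) + 7·10^7 + 7·10^6 + 7·10^5 + 7·10^4 + 7·10^3 + 7·10^2 + 7·10 + 6 = 100077777776 —(−1)→ 100077777775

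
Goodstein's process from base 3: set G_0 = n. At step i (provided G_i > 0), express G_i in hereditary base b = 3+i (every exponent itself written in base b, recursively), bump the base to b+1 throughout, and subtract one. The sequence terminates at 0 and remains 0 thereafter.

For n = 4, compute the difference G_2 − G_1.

step 0: 4 = 3 + 1; sub 4 for 3: 4 + 1; = 5; G_1 = 5−1 = 4
step 1: 4 = 4; sub 5 for 4: 5; = 5; G_2 = 5−1 = 4

0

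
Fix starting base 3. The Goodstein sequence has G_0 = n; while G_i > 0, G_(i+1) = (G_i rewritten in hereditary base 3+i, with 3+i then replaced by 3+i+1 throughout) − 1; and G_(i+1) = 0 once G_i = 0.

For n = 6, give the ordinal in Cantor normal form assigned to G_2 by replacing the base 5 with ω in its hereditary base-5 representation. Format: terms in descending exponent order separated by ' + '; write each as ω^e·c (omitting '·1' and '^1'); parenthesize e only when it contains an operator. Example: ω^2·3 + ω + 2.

G_0 = 6. HB_3(6) = 2·3. Bump = 8. G_1 = 7.
G_1 = 7. HB_4(7) = 4 + 3. Bump = 8. G_2 = 7.
G_2 = 7. HB_5(7) = 5 + 2. Bump = 8. G_3 = 7.

ω + 2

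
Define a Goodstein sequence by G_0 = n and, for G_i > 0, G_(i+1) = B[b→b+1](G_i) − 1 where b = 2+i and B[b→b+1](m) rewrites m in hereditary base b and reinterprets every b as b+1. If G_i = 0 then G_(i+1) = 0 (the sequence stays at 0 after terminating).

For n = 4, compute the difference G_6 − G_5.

30

[0] 4 ≡ 2^2 (base 2). Lift 3: 27. −1: 26.
[1] 26 ≡ 2·3^2 + 2·3 + 2 (base 3). Lift 4: 42. −1: 41.
[2] 41 ≡ 2·4^2 + 2·4 + 1 (base 4). Lift 5: 61. −1: 60.
[3] 60 ≡ 2·5^2 + 2·5 (base 5). Lift 6: 84. −1: 83.
[4] 83 ≡ 2·6^2 + 6 + 5 (base 6). Lift 7: 110. −1: 109.
[5] 109 ≡ 2·7^2 + 7 + 4 (base 7). Lift 8: 140. −1: 139.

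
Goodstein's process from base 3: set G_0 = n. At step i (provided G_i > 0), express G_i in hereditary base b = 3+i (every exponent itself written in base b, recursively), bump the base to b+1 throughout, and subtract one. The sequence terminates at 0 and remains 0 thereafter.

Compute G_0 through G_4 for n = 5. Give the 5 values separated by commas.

5, 5, 5, 5, 4

G_0 = 5. HB_3(5) = 3 + 2. Bump = 6. G_1 = 5.
G_1 = 5. HB_4(5) = 4 + 1. Bump = 6. G_2 = 5.
G_2 = 5. HB_5(5) = 5. Bump = 6. G_3 = 5.
G_3 = 5. HB_6(5) = 5. Bump = 5. G_4 = 4.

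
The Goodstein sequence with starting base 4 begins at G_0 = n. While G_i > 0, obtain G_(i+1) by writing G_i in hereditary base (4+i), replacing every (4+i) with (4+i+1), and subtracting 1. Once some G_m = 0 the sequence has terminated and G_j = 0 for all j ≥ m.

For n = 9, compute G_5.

11

(0) 9|_4 = 2·4 + 1 ↦ 2·5 + 1|_5 = 11 ⇒ 10
(1) 10|_5 = 2·5 ↦ 2·6|_6 = 12 ⇒ 11
(2) 11|_6 = 6 + 5 ↦ 7 + 5|_7 = 12 ⇒ 11
(3) 11|_7 = 7 + 4 ↦ 8 + 4|_8 = 12 ⇒ 11
(4) 11|_8 = 8 + 3 ↦ 9 + 3|_9 = 12 ⇒ 11
(5) 11|_9 = 9 + 2 ↦ 10 + 2|_10 = 12 ⇒ 11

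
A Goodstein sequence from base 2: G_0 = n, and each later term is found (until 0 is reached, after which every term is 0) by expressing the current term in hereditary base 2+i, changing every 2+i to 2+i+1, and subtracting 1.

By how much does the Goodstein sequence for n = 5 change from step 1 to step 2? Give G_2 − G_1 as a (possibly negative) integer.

i=0: 5 = 2^2 + 1 (b=2); 2→3: 3^3 + 1 = 28; 28−1 = 27
i=1: 27 = 3^3 (b=3); 3→4: 4^4 = 256; 256−1 = 255

228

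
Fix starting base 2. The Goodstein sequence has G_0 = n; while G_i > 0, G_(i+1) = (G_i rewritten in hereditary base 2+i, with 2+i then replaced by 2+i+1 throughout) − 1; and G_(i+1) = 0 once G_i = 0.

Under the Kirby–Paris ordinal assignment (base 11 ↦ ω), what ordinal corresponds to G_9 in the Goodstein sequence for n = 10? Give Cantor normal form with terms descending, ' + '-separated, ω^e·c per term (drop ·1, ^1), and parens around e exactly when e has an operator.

(0) 10|_2 = 2^(2 + 1) + 2 ↦ 3^(3 + 1) + 3|_3 = 84 ⇒ 83
(1) 83|_3 = 3^(3 + 1) + 2 ↦ 4^(4 + 1) + 2|_4 = 1026 ⇒ 1025
(2) 1025|_4 = 4^(4 + 1) + 1 ↦ 5^(5 + 1) + 1|_5 = 15626 ⇒ 15625
(3) 15625|_5 = 5^(5 + 1) ↦ 6^(6 + 1)|_6 = 279936 ⇒ 279935
(4) 279935|_6 = 5·6^6 + 5·6^5 + 5·6^4 + 5·6^3 + 5·6^2 + 5·6 + 5 ↦ 5·7^7 + 5·7^5 + 5·7^4 + 5·7^3 + 5·7^2 + 5·7 + 5|_7 = 4215755 ⇒ 4215754
(5) 4215754|_7 = 5·7^7 + 5·7^5 + 5·7^4 + 5·7^3 + 5·7^2 + 5·7 + 4 ↦ 5·8^8 + 5·8^5 + 5·8^4 + 5·8^3 + 5·8^2 + 5·8 + 4|_8 = 84073324 ⇒ 84073323
(6) 84073323|_8 = 5·8^8 + 5·8^5 + 5·8^4 + 5·8^3 + 5·8^2 + 5·8 + 3 ↦ 5·9^9 + 5·9^5 + 5·9^4 + 5·9^3 + 5·9^2 + 5·9 + 3|_9 = 1937434593 ⇒ 1937434592
(7) 1937434592|_9 = 5·9^9 + 5·9^5 + 5·9^4 + 5·9^3 + 5·9^2 + 5·9 + 2 ↦ 5·10^10 + 5·10^5 + 5·10^4 + 5·10^3 + 5·10^2 + 5·10 + 2|_10 = 50000555552 ⇒ 50000555551
(8) 50000555551|_10 = 5·10^10 + 5·10^5 + 5·10^4 + 5·10^3 + 5·10^2 + 5·10 + 1 ↦ 5·11^11 + 5·11^5 + 5·11^4 + 5·11^3 + 5·11^2 + 5·11 + 1|_11 = 1426559238831 ⇒ 1426559238830

ω^ω·5 + ω^5·5 + ω^4·5 + ω^3·5 + ω^2·5 + ω·5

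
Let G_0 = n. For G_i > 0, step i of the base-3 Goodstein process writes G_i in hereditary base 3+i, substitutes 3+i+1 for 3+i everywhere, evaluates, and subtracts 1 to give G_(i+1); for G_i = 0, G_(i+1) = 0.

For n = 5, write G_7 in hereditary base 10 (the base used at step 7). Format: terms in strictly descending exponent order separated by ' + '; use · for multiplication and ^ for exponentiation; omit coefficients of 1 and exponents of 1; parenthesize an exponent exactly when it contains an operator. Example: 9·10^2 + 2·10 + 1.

1

(0) 5|_3 = 3 + 2 ↦ 4 + 2|_4 = 6 ⇒ 5
(1) 5|_4 = 4 + 1 ↦ 5 + 1|_5 = 6 ⇒ 5
(2) 5|_5 = 5 ↦ 6|_6 = 6 ⇒ 5
(3) 5|_6 = 5 ↦ 5|_7 = 5 ⇒ 4
(4) 4|_7 = 4 ↦ 4|_8 = 4 ⇒ 3
(5) 3|_8 = 3 ↦ 3|_9 = 3 ⇒ 2
(6) 2|_9 = 2 ↦ 2|_10 = 2 ⇒ 1
(7) 1|_10 = 1 ↦ 1|_11 = 1 ⇒ 0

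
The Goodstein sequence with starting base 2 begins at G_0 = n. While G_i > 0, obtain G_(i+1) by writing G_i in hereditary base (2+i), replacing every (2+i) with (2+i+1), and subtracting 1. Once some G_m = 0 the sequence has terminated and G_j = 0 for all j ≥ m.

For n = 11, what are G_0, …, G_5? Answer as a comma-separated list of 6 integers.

11, 84, 1027, 15627, 279937, 5764801

base 2: 11 = 2^(2 + 1) + 2 + 1; at 3: 3^(3 + 1) + 3 + 1 = 85; next = 84
base 3: 84 = 3^(3 + 1) + 3; at 4: 4^(4 + 1) + 4 = 1028; next = 1027
base 4: 1027 = 4^(4 + 1) + 3; at 5: 5^(5 + 1) + 3 = 15628; next = 15627
base 5: 15627 = 5^(5 + 1) + 2; at 6: 6^(6 + 1) + 2 = 279938; next = 279937
base 6: 279937 = 6^(6 + 1) + 1; at 7: 7^(7 + 1) + 1 = 5764802; next = 5764801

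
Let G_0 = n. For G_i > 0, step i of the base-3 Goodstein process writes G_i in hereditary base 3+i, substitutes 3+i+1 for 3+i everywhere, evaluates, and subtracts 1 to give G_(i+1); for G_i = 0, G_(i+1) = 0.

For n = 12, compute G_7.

75

12 —HB3→ 3^2 + 3 —bump→ 4^2 + 4 = 20 —(−1)→ 19
19 —HB4→ 4^2 + 3 —bump→ 5^2 + 3 = 28 —(−1)→ 27
27 —HB5→ 5^2 + 2 —bump→ 6^2 + 2 = 38 —(−1)→ 37
37 —HB6→ 6^2 + 1 —bump→ 7^2 + 1 = 50 —(−1)→ 49
49 —HB7→ 7^2 —bump→ 8^2 = 64 —(−1)→ 63
63 —HB8→ 7·8 + 7 —bump→ 7·9 + 7 = 70 —(−1)→ 69
69 —HB9→ 7·9 + 6 —bump→ 7·10 + 6 = 76 —(−1)→ 75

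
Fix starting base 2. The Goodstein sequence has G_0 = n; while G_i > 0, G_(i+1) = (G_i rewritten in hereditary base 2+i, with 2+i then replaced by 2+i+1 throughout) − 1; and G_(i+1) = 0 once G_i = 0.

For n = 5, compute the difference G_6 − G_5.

i=0: 5 = 2^2 + 1 (b=2); 2→3: 3^3 + 1 = 28; 28−1 = 27
i=1: 27 = 3^3 (b=3); 3→4: 4^4 = 256; 256−1 = 255
i=2: 255 = 3·4^3 + 3·4^2 + 3·4 + 3 (b=4); 4→5: 3·5^3 + 3·5^2 + 3·5 + 3 = 468; 468−1 = 467
i=3: 467 = 3·5^3 + 3·5^2 + 3·5 + 2 (b=5); 5→6: 3·6^3 + 3·6^2 + 3·6 + 2 = 776; 776−1 = 775
i=4: 775 = 3·6^3 + 3·6^2 + 3·6 + 1 (b=6); 6→7: 3·7^3 + 3·7^2 + 3·7 + 1 = 1198; 1198−1 = 1197
i=5: 1197 = 3·7^3 + 3·7^2 + 3·7 (b=7); 7→8: 3·8^3 + 3·8^2 + 3·8 = 1752; 1752−1 = 1751

554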